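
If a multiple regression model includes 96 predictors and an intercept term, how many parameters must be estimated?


Total coefficients = number of predictors + 1 (for the intercept).
= 96 + 1 = 97.

97


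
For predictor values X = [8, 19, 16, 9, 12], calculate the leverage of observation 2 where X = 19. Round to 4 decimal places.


n = 5, xbar = 12.8000.
SXX = sum((xi - xbar)^2) = 86.8000.
h = 1/5 + (19 - 12.8000)^2 / 86.8000 = 0.6429.

0.6429


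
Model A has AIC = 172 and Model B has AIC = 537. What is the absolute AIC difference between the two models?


|AIC_A - AIC_B| = |172 - 537| = 365.
Model A is preferred (lower AIC).

365


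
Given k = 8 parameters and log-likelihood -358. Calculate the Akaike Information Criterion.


Compute:
2k = 2*8 = 16.
-2*loglik = -2*(-358) = 716.
AIC = 16 + 716 = 732.

732


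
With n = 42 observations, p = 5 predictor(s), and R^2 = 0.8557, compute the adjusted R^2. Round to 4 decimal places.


Plug in: Adj R^2 = 1 - (1 - 0.8557) * 41/36.
= 1 - 0.1443 * 41/36
= 1 - 5.9163 / 36
= 1 - 0.1643 = 0.8357.

0.8357


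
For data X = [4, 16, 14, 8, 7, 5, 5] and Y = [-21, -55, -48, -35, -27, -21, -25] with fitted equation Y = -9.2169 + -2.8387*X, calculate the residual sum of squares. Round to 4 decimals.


Compute predicted values, then residuals = yi - yhat_i.
Residuals: [-0.4283, -0.3639, 0.9587, -3.0735, 2.0878, 2.4104, -1.5896].
SSres = sum(residual^2) = 23.3771.

23.3771


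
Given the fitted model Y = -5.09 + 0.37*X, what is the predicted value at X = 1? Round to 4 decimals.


Predicted value:
Y = -5.09 + (0.37)(1) = -5.09 + 0.3700 = -4.7200.

-4.7200


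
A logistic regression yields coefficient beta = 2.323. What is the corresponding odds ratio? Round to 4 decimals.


Odds ratio = exp(beta) = exp(2.323).
= 10.2062.

10.2062


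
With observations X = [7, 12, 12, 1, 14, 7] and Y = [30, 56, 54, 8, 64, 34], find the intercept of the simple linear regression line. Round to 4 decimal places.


Compute b1 = 4.3454 from the OLS formula.
With xbar = 8.8333 and ybar = 41.0000, the intercept is:
b0 = 41.0000 - 4.3454 * 8.8333 = 2.6154.

2.6154


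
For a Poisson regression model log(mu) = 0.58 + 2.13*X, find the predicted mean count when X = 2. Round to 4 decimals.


Compute eta = 0.58 + 2.13 * 2 = 4.8400.
Apply inverse link: mu = e^4.8400 = 126.4694.

126.4694


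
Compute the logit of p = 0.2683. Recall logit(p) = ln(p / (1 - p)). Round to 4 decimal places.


1 - p = 0.7317.
p/(1-p) = 0.3667.
logit = ln(0.3667) = -1.0033.

-1.0033


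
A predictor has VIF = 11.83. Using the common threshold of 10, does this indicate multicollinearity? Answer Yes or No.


Check: VIF = 11.83 vs threshold = 10.
Since 11.83 >= 10, the answer is Yes.

Yes


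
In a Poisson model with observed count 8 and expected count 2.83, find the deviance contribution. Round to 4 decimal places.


First: ln(8/2.83) = 1.039165.
Then: 8 * 1.039165 = 8.313320.
y - mu = 8 - 2.83 = 5.17.
D = 2(8.313320 - 5.17) = 6.286640, which rounds to 6.2866.

6.2866


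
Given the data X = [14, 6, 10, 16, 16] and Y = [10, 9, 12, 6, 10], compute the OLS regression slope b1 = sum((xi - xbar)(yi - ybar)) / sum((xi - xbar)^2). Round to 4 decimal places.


The sample means are xbar = 12.4000 and ybar = 9.4000.
Compute S_xx = 75.2000 and S_xy = -12.8000.
Slope b1 = S_xy / S_xx = -12.8000 / 75.2000 = -0.1702.

-0.1702


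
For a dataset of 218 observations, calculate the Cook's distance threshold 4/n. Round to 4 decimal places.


Using the rule of thumb:
Threshold = 4 / 218 = 0.0183.

0.0183


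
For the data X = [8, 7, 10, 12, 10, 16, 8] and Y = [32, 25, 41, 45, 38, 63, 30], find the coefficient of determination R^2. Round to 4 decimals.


After computing the OLS fit (b0=-1.8618, b1=4.0427):
SSres = 13.6106, SStot = 942.8571.
R^2 = 1 - 13.6106/942.8571 = 0.9856.

0.9856


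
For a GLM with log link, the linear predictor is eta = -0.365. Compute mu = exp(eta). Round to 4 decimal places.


The inverse log link gives:
mu = exp(-0.365) = 0.6942.

0.6942


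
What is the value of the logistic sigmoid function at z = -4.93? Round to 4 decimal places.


Compute exp(4.9300) = 138.3795.
Sigmoid = 1 / (1 + 138.3795) = 1 / 139.3795 = 0.0072.

0.0072


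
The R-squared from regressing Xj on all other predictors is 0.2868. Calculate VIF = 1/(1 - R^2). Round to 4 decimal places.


Using VIF = 1/(1 - R^2_j):
1 - 0.2868 = 0.7132.
VIF = 1.4021.

1.4021


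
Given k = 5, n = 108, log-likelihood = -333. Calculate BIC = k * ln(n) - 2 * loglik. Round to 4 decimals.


ln(108) = 4.682131.
k * ln(n) = 5 * 4.682131 = 23.410655.
-2L = 666.
BIC = 23.410655 + 666 = 689.410655, which rounds to 689.4107.

689.4107


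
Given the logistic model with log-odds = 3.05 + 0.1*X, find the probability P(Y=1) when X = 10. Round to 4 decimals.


Linear predictor: z = 3.05 + 0.1 * 10 = 4.0500.
P = 1/(1 + exp(-4.0500)) = 1/(1 + 0.0174) = 0.9829.

0.9829


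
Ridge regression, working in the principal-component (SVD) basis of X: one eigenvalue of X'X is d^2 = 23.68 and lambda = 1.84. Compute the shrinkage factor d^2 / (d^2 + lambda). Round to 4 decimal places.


Denominator = d^2 + lambda = 23.68 + 1.84 = 25.5200.
Shrinkage = 23.68 / 25.5200 = 0.9279.

0.9279


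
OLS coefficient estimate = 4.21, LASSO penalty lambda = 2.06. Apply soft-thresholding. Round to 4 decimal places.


|beta_OLS| = 4.21.
lambda = 2.06.
Since |beta| > lambda, coefficient = sign(beta)*(|beta| - lambda) = 2.1500.
Result = 2.1500.

2.1500


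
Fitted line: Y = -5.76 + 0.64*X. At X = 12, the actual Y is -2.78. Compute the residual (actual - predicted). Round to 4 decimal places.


Compute yhat = -5.76 + (0.64)(12) = 1.9200.
Residual = actual - predicted = -2.78 - 1.9200 = -4.7000.

-4.7000


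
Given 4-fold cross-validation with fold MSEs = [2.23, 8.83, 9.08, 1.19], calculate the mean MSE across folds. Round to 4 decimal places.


Add all fold MSEs: 21.3300.
Divide by k = 4: 21.3300/4 = 5.3325.

5.3325


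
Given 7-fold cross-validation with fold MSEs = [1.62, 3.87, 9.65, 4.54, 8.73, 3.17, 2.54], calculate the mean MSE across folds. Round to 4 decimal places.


Total MSE across folds = 34.1200.
CV-MSE = 34.1200/7 = 4.8743.

4.8743


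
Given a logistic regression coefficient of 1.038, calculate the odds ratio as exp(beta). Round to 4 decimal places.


The odds ratio is computed as:
OR = e^(1.038) = 2.8236.

2.8236


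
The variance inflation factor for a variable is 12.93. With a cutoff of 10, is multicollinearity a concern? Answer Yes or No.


Check: VIF = 12.93 vs threshold = 10.
Since 12.93 >= 10, the answer is Yes.

Yes


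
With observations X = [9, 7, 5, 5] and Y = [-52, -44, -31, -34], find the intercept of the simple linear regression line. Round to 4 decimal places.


The slope is b1 = -4.9545.
Sample means are xbar = 6.5000 and ybar = -40.2500.
Intercept: b0 = -40.2500 - (-4.9545)(6.5000) = -8.0455.

-8.0455


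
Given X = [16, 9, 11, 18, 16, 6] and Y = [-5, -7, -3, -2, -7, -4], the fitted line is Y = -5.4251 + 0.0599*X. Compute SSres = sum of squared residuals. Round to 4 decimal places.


Predicted values from Y = -5.4251 + 0.0599*X.
Residuals: [-0.5333, -2.1140, 1.7662, 2.3469, -2.5333, 1.0657].
SSres = 20.9341.

20.9341


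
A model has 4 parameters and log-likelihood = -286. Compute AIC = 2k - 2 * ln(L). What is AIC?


Compute:
2k = 2*4 = 8.
-2*loglik = -2*(-286) = 572.
AIC = 8 + 572 = 580.

580


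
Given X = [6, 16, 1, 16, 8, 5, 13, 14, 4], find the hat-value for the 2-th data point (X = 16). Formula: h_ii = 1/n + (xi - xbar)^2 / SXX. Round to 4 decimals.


Compute xbar = 9.2222 with n = 9 observations.
SXX = 253.5556.
Leverage = 1/9 + (16 - 9.2222)^2/253.5556 = 0.2923.

0.2923


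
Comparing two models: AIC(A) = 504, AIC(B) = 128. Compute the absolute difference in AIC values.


Compute |504 - 128| = 376.
Model B has the smaller AIC.

376


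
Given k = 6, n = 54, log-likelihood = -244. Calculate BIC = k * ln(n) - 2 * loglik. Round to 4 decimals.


k * ln(n) = 6 * ln(54) = 6 * 3.988984 = 23.933904.
-2 * loglik = -2 * (-244) = 488.
BIC = 23.933904 + 488 = 511.933904, which rounds to 511.9339.

511.9339


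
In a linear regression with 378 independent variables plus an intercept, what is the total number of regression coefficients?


Including the intercept, the model has 378 predictor coefficients + 1 intercept.
Total = 379.

379


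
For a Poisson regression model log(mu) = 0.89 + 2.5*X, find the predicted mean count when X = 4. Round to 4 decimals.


Compute eta = 0.89 + 2.5 * 4 = 10.8900.
Apply inverse link: mu = e^10.8900 = 53637.3000.

53637.3000


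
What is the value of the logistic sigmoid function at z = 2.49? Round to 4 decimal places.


First, exp(-2.4900) = 0.0829.
Then sigma(z) = 1/(1 + 0.0829) = 0.9234.

0.9234


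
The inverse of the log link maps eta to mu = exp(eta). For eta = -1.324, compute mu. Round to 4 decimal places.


The inverse log link gives:
mu = exp(-1.324) = 0.2661.

0.2661


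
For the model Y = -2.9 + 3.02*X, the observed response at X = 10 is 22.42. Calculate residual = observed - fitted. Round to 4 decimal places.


Fitted value at X = 10 is yhat = -2.9 + 3.02*10 = 27.3000.
Residual = 22.42 - 27.3000 = -4.8800.

-4.8800


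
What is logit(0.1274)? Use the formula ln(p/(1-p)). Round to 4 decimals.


Compute the odds: 0.1274/0.8726 = 0.1460.
Take the natural log: ln(0.1460) = -1.9241.

-1.9241


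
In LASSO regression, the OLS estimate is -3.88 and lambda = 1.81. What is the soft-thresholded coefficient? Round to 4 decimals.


|beta_OLS| = 3.88.
lambda = 1.81.
Since |beta| > lambda, coefficient = sign(beta)*(|beta| - lambda) = -2.0700.
Result = -2.0700.

-2.0700


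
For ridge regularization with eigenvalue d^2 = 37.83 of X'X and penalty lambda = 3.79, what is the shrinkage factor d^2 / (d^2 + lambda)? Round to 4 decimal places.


d^2 + lambda = 37.83 + 3.79 = 41.6200.
Shrinkage factor = 37.83/41.6200 = 0.9089.

0.9089


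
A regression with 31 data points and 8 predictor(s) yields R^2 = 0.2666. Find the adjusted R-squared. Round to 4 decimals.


Adjusted R^2 = 1 - (1 - R^2) * (n-1)/(n-p-1).
(1 - R^2) = 0.7334.
(n-1)/(n-p-1) = 30/22.
(1 - R^2) * (n-1) = 0.7334 * 30 = 22.0020.
Divide by (n-p-1): 22.0020 / 22 = 1.0001.
Adj R^2 = 1 - 1.0001 = -0.0001.

-0.0001


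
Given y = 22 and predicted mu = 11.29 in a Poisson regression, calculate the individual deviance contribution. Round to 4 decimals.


Compute y*ln(y/mu) = 22*ln(22/11.29) = 22*0.667125 = 14.676750.
y - mu = 10.71.
D = 2*(14.676750 - (10.71)) = 7.933500, which rounds to 7.9335.

7.9335


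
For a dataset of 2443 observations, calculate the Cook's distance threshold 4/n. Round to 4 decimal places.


Cook's distance cutoff = 4/n = 4/2443.
= 0.0016.

0.0016


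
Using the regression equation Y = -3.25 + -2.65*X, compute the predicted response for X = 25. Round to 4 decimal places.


Predicted value:
Y = -3.25 + (-2.65)(25) = -3.25 + -66.2500 = -69.5000.

-69.5000


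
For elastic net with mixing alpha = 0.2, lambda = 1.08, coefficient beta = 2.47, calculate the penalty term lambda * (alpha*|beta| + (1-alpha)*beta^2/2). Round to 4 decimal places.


Compute:
L1 = 0.2 * 2.47 = 0.4940.
L2 = 0.8 * 2.47^2 / 2 = 2.4404.
Penalty = 1.08 * (0.4940 + 2.4404) = 3.1691.

3.1691


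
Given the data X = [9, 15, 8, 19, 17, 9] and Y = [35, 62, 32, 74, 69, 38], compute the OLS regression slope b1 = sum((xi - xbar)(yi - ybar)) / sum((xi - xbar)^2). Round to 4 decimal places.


The sample means are xbar = 12.8333 and ybar = 51.6667.
Compute S_xx = 112.8333 and S_xy = 443.6667.
Slope b1 = S_xy / S_xx = 443.6667 / 112.8333 = 3.9321.

3.9321


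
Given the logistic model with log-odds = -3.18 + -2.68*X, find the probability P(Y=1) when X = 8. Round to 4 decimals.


Compute z = -3.18 + (-2.68)(8) = -24.6200.
exp(-z) = 49241371931.0586.
P = 1/(1 + 49241371931.0586) = 0.0000.

0.0000


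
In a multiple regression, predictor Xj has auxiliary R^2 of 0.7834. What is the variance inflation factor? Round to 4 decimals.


Denominator: 1 - 0.7834 = 0.2166.
VIF = 1 / 0.2166 = 4.6168.

4.6168


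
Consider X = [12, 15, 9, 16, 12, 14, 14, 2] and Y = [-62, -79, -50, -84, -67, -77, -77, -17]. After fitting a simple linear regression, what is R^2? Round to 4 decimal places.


The fitted line is Y = -6.8905 + -4.8710*X.
SSres = 23.5212, SStot = 3380.8750.
R^2 = 1 - SSres/SStot = 0.9930.

0.9930


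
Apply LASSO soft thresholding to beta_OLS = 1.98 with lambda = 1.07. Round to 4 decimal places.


|beta_OLS| = 1.98.
lambda = 1.07.
Since |beta| > lambda, coefficient = sign(beta)*(|beta| - lambda) = 0.9100.
Result = 0.9100.

0.9100


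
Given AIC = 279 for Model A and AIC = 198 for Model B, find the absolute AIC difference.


Absolute difference = |279 - 198| = 81.
The model with lower AIC (B) is preferred.

81


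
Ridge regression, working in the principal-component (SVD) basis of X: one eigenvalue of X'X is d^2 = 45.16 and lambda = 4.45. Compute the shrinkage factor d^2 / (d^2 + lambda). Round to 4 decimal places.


d^2 + lambda = 45.16 + 4.45 = 49.6100.
Shrinkage factor = 45.16/49.6100 = 0.9103.

0.9103


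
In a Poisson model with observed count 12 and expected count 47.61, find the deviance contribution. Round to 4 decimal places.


First: ln(12/47.61) = -1.378136.
Then: 12 * -1.378136 = -16.537632.
y - mu = 12 - 47.61 = -35.61.
D = 2(-16.537632 - -35.61) = 38.144736, which rounds to 38.1447.

38.1447


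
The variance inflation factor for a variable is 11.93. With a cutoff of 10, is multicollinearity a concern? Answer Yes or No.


The threshold is 10.
VIF = 11.93 is >= 10.
Multicollinearity indication: Yes.

Yes


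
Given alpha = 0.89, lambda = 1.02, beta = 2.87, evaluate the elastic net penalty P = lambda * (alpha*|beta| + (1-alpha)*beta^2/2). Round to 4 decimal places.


L1 component = 0.89 * |2.87| = 2.5543.
L2 component = 0.11 * 2.87^2 / 2 = 0.4530.
Penalty = 1.02 * (2.5543 + 0.4530) = 1.02 * 3.0073 = 3.0675.

3.0675


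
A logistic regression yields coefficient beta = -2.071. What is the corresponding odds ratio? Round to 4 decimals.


The odds ratio is computed as:
OR = e^(-2.071) = 0.1261.

0.1261


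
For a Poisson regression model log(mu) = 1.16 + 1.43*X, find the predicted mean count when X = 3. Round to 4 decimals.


Compute eta = 1.16 + 1.43 * 3 = 5.4500.
Apply inverse link: mu = e^5.4500 = 232.7582.

232.7582


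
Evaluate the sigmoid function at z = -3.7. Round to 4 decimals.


exp(3.7000) = 40.4473.
1 + exp(-z) = 41.4473.
sigmoid = 1/41.4473 = 0.0241.

0.0241


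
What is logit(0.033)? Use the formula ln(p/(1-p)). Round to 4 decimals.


The odds are p/(1-p) = 0.033 / 0.967 = 0.0341.
logit(p) = ln(0.0341) = -3.3777.

-3.3777


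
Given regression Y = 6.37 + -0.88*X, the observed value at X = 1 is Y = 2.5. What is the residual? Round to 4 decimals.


Predicted = 6.37 + -0.88 * 1 = 5.4900.
Residual = 2.5 - 5.4900 = -2.9900.

-2.9900


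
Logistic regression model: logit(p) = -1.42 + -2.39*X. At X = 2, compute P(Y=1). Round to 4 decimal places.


Compute z = -1.42 + (-2.39)(2) = -6.2000.
exp(-z) = 492.7490.
P = 1/(1 + 492.7490) = 0.0020.

0.0020


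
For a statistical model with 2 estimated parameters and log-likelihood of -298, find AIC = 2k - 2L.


Compute:
2k = 2*2 = 4.
-2*loglik = -2*(-298) = 596.
AIC = 4 + 596 = 600.

600


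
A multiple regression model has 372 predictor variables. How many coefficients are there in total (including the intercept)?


Each predictor gets one coefficient, plus one intercept.
Total parameters = 372 + 1 = 373.

373


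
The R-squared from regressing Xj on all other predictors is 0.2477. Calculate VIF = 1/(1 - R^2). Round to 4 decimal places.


VIF = 1 / (1 - 0.2477).
= 1 / 0.7523 = 1.3293.

1.3293


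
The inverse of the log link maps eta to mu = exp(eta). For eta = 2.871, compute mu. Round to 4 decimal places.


The inverse log link gives:
mu = exp(2.871) = 17.6547.

17.6547


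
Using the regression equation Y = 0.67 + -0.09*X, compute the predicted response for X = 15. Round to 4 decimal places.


Substitute X = 15 into the equation:
Y = 0.67 + -0.09 * 15 = 0.67 + -1.3500 = -0.6800.

-0.6800


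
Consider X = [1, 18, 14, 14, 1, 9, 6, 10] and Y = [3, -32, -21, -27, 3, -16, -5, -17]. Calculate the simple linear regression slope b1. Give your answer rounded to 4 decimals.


Calculate xbar = 9.1250, ybar = -14.0000.
S_xx = 268.8750, S_xy = -564.0000.
Using b1 = S_xy / S_xx = -564.0000 / 268.8750, we get b1 = -2.0976.

-2.0976


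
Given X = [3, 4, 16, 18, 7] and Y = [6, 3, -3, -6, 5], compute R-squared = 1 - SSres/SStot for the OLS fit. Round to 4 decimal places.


The fitted line is Y = 7.9068 + -0.7195*X.
SSres = 9.9948, SStot = 110.0000.
R^2 = 1 - SSres/SStot = 0.9091.

0.9091


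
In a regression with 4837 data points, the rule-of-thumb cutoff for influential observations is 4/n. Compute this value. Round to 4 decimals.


Cook's distance cutoff = 4/n = 4/4837.
= 0.0008.

0.0008


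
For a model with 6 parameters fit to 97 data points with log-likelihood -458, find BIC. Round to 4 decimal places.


k * ln(n) = 6 * ln(97) = 6 * 4.574711 = 27.448266.
-2 * loglik = -2 * (-458) = 916.
BIC = 27.448266 + 916 = 943.448266, which rounds to 943.4483.

943.4483


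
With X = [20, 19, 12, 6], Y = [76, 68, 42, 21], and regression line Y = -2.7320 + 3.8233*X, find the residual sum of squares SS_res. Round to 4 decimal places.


Predicted values from Y = -2.7320 + 3.8233*X.
Residuals: [2.2660, -1.9107, -1.1476, 0.7922].
SSres = 10.7301.

10.7301


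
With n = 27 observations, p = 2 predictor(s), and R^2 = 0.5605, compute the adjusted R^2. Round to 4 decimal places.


Plug in: Adj R^2 = 1 - (1 - 0.5605) * 26/24.
= 1 - 0.4395 * 26/24
= 1 - 11.4270 / 24
= 1 - 0.4761 = 0.5239.

0.5239


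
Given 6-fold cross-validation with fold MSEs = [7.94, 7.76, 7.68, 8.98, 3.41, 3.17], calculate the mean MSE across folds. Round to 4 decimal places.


Total MSE across folds = 38.9400.
CV-MSE = 38.9400/6 = 6.4900.

6.4900


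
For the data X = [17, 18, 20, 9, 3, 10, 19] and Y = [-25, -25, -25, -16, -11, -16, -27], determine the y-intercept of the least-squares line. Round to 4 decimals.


First find the slope: b1 = -0.9555.
Means: xbar = 13.7143, ybar = -20.7143.
b0 = ybar - b1 * xbar = -20.7143 - -0.9555 * 13.7143 = -7.6097.

-7.6097


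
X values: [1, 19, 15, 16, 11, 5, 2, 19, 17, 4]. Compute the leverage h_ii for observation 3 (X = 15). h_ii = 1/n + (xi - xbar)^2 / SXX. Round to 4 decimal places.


Compute xbar = 10.9000 with n = 10 observations.
SXX = 470.9000.
Leverage = 1/10 + (15 - 10.9000)^2/470.9000 = 0.1357.

0.1357


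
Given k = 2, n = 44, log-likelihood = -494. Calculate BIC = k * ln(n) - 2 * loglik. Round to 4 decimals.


Compute k*ln(n) = 2*ln(44) = 2*3.784190 = 7.568380.
Then -2*loglik = 988.
BIC = 7.568380 + 988 = 995.568380, which rounds to 995.5684.

995.5684


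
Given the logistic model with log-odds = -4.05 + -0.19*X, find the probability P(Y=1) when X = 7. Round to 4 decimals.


z = -4.05 + -0.19 * 7 = -5.3800.
Sigmoid: P = 1 / (1 + exp(5.3800)) = 0.0046.

0.0046


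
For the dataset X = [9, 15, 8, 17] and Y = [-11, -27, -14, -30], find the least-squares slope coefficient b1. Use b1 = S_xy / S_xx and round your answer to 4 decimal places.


The sample means are xbar = 12.2500 and ybar = -20.5000.
Compute S_xx = 58.7500 and S_xy = -121.5000.
Slope b1 = S_xy / S_xx = -121.5000 / 58.7500 = -2.0681.

-2.0681


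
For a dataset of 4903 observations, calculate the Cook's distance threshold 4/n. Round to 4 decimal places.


Using the rule of thumb:
Threshold = 4 / 4903 = 0.0008.

0.0008


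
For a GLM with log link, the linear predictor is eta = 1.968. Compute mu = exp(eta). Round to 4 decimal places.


The inverse log link gives:
mu = exp(1.968) = 7.1563.

7.1563


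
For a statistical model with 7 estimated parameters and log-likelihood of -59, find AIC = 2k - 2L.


AIC = 2k - 2*loglik = 2(7) - 2(-59).
= 14 + 118 = 132.

132


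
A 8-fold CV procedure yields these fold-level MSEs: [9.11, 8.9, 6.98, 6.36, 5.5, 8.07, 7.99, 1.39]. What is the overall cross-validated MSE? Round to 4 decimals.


Add all fold MSEs: 54.3000.
Divide by k = 8: 54.3000/8 = 6.7875.

6.7875


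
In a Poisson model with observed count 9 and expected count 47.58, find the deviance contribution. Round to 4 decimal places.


Compute y*ln(y/mu) = 9*ln(9/47.58) = 9*-1.665188 = -14.986692.
y - mu = -38.58.
D = 2*(-14.986692 - (-38.58)) = 47.186616, which rounds to 47.1866.

47.1866


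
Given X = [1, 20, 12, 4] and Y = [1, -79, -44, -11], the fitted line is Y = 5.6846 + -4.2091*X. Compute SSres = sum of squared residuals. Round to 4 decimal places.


Predicted values from Y = 5.6846 + -4.2091*X.
Residuals: [-0.4755, -0.5026, 0.8246, 0.1518].
SSres = 1.1817.

1.1817


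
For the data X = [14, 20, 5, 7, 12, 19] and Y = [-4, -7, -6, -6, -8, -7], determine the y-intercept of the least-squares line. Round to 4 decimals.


Compute b1 = -0.0500 from the OLS formula.
With xbar = 12.8333 and ybar = -6.3333, the intercept is:
b0 = -6.3333 - -0.0500 * 12.8333 = -5.6922.

-5.6922


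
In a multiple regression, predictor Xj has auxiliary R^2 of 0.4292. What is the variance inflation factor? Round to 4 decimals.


Denominator: 1 - 0.4292 = 0.5708.
VIF = 1 / 0.5708 = 1.7519.

1.7519


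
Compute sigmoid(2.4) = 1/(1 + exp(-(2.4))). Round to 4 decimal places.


First, exp(-2.4000) = 0.0907.
Then sigma(z) = 1/(1 + 0.0907) = 0.9168.

0.9168


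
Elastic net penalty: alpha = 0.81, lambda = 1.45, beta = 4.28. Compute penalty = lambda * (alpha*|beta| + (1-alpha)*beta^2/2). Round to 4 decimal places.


L1 component = 0.81 * |4.28| = 3.4668.
L2 component = 0.19 * 4.28^2 / 2 = 1.7402.
Penalty = 1.45 * (3.4668 + 1.7402) = 1.45 * 5.2070 = 7.5502.

7.5502


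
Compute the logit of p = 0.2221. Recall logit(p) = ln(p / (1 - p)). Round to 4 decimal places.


1 - p = 0.7779.
p/(1-p) = 0.2855.
logit = ln(0.2855) = -1.2535.

-1.2535


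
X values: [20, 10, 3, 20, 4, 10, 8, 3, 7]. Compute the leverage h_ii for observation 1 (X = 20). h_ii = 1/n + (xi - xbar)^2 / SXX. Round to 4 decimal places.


n = 9, xbar = 9.4444.
SXX = sum((xi - xbar)^2) = 344.2222.
h = 1/9 + (20 - 9.4444)^2 / 344.2222 = 0.4348.

0.4348


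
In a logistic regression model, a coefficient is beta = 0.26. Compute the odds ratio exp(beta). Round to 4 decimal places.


exp(0.26) = 1.2969.
So the odds ratio is 1.2969.

1.2969


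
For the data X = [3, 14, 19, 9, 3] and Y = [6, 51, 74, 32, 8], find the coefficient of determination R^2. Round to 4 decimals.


Fit the OLS line: b0 = -5.5574, b1 = 4.1414.
SSres = 4.8975.
SStot = 3352.8000.
R^2 = 1 - 4.8975/3352.8000 = 0.9985.

0.9985


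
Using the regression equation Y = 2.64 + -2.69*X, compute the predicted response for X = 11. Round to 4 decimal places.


Plug X = 11 into Y = 2.64 + -2.69*X:
Y = 2.64 + -29.5900 = -26.9500.

-26.9500


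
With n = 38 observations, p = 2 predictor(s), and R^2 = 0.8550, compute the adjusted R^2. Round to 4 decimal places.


Using the formula:
(1 - 0.8550) = 0.1450.
Multiply by 37/35: 0.1450 * 37 = 5.3650, then 5.3650 / 35 = 0.1533.
Adj R^2 = 1 - 0.1533 = 0.8467.

0.8467


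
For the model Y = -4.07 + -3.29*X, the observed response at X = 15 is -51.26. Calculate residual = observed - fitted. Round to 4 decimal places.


Predicted = -4.07 + -3.29 * 15 = -53.4200.
Residual = -51.26 - -53.4200 = 2.1600.

2.1600


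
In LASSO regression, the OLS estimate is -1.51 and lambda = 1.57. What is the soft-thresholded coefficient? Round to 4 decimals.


Check: |-1.51| = 1.51 vs lambda = 1.57.
Since |beta| <= lambda, the coefficient is set to 0.
Soft-thresholded coefficient = 0.0000.

0.0000


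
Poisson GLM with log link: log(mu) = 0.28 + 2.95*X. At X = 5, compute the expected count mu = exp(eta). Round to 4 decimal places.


Compute eta = 0.28 + 2.95 * 5 = 15.0300.
Apply inverse link: mu = e^15.0300 = 3368573.7730.

3368573.7730


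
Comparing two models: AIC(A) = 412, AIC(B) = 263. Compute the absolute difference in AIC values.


Compute |412 - 263| = 149.
Model B has the smaller AIC.

149


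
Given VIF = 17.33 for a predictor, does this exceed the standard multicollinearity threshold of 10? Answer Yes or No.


Check: VIF = 17.33 vs threshold = 10.
Since 17.33 >= 10, the answer is Yes.

Yes


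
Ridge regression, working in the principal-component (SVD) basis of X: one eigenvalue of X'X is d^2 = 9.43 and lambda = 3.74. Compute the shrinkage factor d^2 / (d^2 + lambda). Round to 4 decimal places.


d^2 + lambda = 9.43 + 3.74 = 13.1700.
Shrinkage factor = 9.43/13.1700 = 0.7160.

0.7160


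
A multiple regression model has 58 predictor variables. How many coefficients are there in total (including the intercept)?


Including the intercept, the model has 58 predictor coefficients + 1 intercept.
Total = 59.

59


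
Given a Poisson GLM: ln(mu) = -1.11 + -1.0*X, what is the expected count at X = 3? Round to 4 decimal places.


eta = -1.11 + -1.0 * 3 = -4.1100.
mu = exp(-4.1100) = 0.0164.

0.0164


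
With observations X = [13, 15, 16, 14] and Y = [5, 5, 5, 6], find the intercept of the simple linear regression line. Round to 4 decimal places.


The slope is b1 = -0.1000.
Sample means are xbar = 14.5000 and ybar = 5.2500.
Intercept: b0 = 5.2500 - (-0.1000)(14.5000) = 6.7000.

6.7000


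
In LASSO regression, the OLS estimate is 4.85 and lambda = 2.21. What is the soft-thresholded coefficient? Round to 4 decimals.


|beta_OLS| = 4.85.
lambda = 2.21.
Since |beta| > lambda, coefficient = sign(beta)*(|beta| - lambda) = 2.6400.
Result = 2.6400.

2.6400


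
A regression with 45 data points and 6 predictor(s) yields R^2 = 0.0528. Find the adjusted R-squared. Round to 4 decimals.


Adjusted R^2 = 1 - (1 - R^2) * (n-1)/(n-p-1).
(1 - R^2) = 0.9472.
(n-1)/(n-p-1) = 44/38.
(1 - R^2) * (n-1) = 0.9472 * 44 = 41.6768.
Divide by (n-p-1): 41.6768 / 38 = 1.0968.
Adj R^2 = 1 - 1.0968 = -0.0968.

-0.0968


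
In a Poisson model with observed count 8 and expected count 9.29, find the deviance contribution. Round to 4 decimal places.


First: ln(8/9.29) = -0.149497.
Then: 8 * -0.149497 = -1.195976.
y - mu = 8 - 9.29 = -1.29.
D = 2(-1.195976 - -1.29) = 0.188048, which rounds to 0.1880.

0.1880


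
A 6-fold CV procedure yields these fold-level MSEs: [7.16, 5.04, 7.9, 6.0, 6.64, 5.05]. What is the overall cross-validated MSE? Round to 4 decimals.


Total MSE across folds = 37.7900.
CV-MSE = 37.7900/6 = 6.2983.

6.2983


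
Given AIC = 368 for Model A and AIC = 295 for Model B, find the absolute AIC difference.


|AIC_A - AIC_B| = |368 - 295| = 73.
Model B is preferred (lower AIC).

73


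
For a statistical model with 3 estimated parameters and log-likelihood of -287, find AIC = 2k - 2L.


Compute:
2k = 2*3 = 6.
-2*loglik = -2*(-287) = 574.
AIC = 6 + 574 = 580.

580


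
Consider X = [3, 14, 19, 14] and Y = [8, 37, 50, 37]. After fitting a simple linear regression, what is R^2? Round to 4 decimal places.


After computing the OLS fit (b0=0.1533, b1=2.6277):
SSres = 0.0146, SStot = 946.0000.
R^2 = 1 - 0.0146/946.0000 = 1.0000.

1.0000


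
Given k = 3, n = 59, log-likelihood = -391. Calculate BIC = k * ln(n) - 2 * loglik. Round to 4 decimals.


k * ln(n) = 3 * ln(59) = 3 * 4.077537 = 12.232611.
-2 * loglik = -2 * (-391) = 782.
BIC = 12.232611 + 782 = 794.232611, which rounds to 794.2326.

794.2326


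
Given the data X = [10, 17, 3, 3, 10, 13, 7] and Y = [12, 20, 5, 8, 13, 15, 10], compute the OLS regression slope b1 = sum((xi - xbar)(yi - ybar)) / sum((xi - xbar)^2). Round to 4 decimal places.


First compute the means: xbar = 9.0000, ybar = 11.8571.
Then S_xx = sum((xi - xbar)^2) = 158.0000.
S_xy = sum((xi - xbar)(yi - ybar)) = 147.0000.
b1 = S_xy / S_xx = 147.0000 / 158.0000 = 0.9304.

0.9304


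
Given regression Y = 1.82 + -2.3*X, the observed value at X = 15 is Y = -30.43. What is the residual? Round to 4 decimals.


Compute yhat = 1.82 + (-2.3)(15) = -32.6800.
Residual = actual - predicted = -30.43 - -32.6800 = 2.2500.

2.2500


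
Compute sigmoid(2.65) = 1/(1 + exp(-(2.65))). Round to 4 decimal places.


exp(-2.6500) = 0.0707.
1 + exp(-z) = 1.0707.
sigmoid = 1/1.0707 = 0.9340.

0.9340


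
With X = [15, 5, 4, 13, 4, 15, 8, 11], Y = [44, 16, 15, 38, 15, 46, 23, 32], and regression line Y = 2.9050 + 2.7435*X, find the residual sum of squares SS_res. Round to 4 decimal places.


For each point, residual = actual - predicted.
Residuals: [-0.0575, -0.6225, 1.1210, -0.5705, 1.1210, 1.9425, -1.8530, -1.0835].
Sum of squared residuals = 11.6105.

11.6105


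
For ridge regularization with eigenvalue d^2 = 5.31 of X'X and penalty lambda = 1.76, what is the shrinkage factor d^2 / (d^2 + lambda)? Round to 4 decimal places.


Denominator = d^2 + lambda = 5.31 + 1.76 = 7.0700.
Shrinkage = 5.31 / 7.0700 = 0.7511.

0.7511


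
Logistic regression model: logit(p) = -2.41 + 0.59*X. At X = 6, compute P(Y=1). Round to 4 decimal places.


Compute z = -2.41 + (0.59)(6) = 1.1300.
exp(-z) = 0.3230.
P = 1/(1 + 0.3230) = 0.7558.

0.7558


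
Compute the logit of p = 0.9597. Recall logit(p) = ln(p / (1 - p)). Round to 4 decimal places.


1 - p = 0.0403.
p/(1-p) = 23.8139.
logit = ln(23.8139) = 3.1703.

3.1703


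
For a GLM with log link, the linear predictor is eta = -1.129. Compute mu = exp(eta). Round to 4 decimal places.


Apply the inverse link:
mu = e^-1.129 = 0.3234.

0.3234


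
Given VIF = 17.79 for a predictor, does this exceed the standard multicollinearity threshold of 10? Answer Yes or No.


Check: VIF = 17.79 vs threshold = 10.
Since 17.79 >= 10, the answer is Yes.

Yes


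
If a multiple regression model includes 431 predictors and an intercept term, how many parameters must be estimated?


Total coefficients = number of predictors + 1 (for the intercept).
= 431 + 1 = 432.

432


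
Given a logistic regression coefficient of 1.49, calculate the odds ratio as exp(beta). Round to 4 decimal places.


Odds ratio = exp(beta) = exp(1.49).
= 4.4371.

4.4371


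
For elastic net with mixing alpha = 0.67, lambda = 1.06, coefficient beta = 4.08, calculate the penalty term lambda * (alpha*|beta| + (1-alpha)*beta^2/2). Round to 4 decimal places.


alpha * |beta| = 0.67 * 4.08 = 2.7336.
(1-alpha) * beta^2/2 = 0.33 * 16.6464/2 = 2.7467.
Total = 1.06 * (2.7336 + 2.7467) = 5.8091.

5.8091


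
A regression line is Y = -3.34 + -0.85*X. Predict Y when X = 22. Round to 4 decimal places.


Substitute X = 22 into the equation:
Y = -3.34 + -0.85 * 22 = -3.34 + -18.7000 = -22.0400.

-22.0400


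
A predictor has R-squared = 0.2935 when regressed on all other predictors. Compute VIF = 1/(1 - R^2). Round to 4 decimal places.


VIF = 1 / (1 - 0.2935).
= 1 / 0.7065 = 1.4154.

1.4154


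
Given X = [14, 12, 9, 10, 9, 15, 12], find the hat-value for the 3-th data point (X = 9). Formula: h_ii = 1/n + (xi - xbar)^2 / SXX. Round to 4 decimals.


Mean of X: xbar = 11.5714.
SXX = 33.7143.
For X = 9: h = 1/7 + (9 - 11.5714)^2/33.7143 = 0.3390.

0.3390


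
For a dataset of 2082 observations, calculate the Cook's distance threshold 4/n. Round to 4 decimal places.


Cook's distance cutoff = 4/n = 4/2082.
= 0.0019.

0.0019


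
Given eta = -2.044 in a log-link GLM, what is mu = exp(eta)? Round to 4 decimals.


mu = exp(eta) = exp(-2.044).
= 0.1295.

0.1295


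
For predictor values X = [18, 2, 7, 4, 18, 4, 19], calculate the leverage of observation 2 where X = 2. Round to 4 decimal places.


Compute xbar = 10.2857 with n = 7 observations.
SXX = 353.4286.
Leverage = 1/7 + (2 - 10.2857)^2/353.4286 = 0.3371.

0.3371


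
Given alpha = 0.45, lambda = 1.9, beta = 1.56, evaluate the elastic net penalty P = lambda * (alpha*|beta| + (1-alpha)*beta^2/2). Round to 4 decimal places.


L1 component = 0.45 * |1.56| = 0.7020.
L2 component = 0.55 * 1.56^2 / 2 = 0.6692.
Penalty = 1.9 * (0.7020 + 0.6692) = 1.9 * 1.3712 = 2.6054.

2.6054


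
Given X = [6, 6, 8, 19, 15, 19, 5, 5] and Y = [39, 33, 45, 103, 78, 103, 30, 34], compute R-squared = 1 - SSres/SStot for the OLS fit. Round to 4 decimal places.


The fitted line is Y = 5.7825 + 5.0451*X.
SSres = 44.9480, SStot = 6964.8750.
R^2 = 1 - SSres/SStot = 0.9935.

0.9935


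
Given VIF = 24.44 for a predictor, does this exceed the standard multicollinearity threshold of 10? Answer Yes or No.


The threshold is 10.
VIF = 24.44 is >= 10.
Multicollinearity indication: Yes.

Yes


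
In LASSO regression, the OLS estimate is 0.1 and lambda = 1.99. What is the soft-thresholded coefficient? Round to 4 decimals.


Absolute value: |0.1| = 0.1.
Compare to lambda = 1.99.
Since |beta| <= lambda, the coefficient is set to 0.

0.0000


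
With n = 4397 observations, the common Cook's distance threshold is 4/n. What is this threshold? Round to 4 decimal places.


Using the rule of thumb:
Threshold = 4 / 4397 = 0.0009.

0.0009


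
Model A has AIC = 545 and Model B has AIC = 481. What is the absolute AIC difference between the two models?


|AIC_A - AIC_B| = |545 - 481| = 64.
Model B is preferred (lower AIC).

64


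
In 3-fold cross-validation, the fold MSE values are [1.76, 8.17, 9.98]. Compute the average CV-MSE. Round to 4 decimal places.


Total MSE across folds = 19.9100.
CV-MSE = 19.9100/3 = 6.6367.

6.6367


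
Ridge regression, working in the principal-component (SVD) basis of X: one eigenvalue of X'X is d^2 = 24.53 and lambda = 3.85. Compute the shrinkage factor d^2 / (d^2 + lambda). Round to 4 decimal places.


Denominator = d^2 + lambda = 24.53 + 3.85 = 28.3800.
Shrinkage = 24.53 / 28.3800 = 0.8643.

0.8643


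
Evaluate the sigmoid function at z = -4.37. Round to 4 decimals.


Compute exp(4.3700) = 79.0436.
Sigmoid = 1 / (1 + 79.0436) = 1 / 80.0436 = 0.0125.

0.0125


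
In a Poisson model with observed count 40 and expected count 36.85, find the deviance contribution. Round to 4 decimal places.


Compute y*ln(y/mu) = 40*ln(40/36.85) = 40*0.082024 = 3.280960.
y - mu = 3.15.
D = 2*(3.280960 - (3.15)) = 0.261920, which rounds to 0.2619.

0.2619


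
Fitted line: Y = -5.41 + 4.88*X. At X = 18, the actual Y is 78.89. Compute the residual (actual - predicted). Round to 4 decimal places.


Compute yhat = -5.41 + (4.88)(18) = 82.4300.
Residual = actual - predicted = 78.89 - 82.4300 = -3.5400.

-3.5400


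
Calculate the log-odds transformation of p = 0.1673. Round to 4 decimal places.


1 - p = 0.8327.
p/(1-p) = 0.2009.
logit = ln(0.2009) = -1.6049.

-1.6049


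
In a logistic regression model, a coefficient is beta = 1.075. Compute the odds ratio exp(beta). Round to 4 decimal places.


The odds ratio is computed as:
OR = e^(1.075) = 2.9300.

2.9300


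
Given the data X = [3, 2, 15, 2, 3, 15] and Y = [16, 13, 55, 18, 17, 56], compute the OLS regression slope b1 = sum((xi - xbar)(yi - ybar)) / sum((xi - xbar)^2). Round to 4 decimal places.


First compute the means: xbar = 6.6667, ybar = 29.1667.
Then S_xx = sum((xi - xbar)^2) = 209.3333.
S_xy = sum((xi - xbar)(yi - ybar)) = 659.3333.
b1 = S_xy / S_xx = 659.3333 / 209.3333 = 3.1497.

3.1497


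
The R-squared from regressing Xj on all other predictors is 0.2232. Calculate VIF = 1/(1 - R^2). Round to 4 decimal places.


VIF = 1 / (1 - 0.2232).
= 1 / 0.7768 = 1.2873.

1.2873


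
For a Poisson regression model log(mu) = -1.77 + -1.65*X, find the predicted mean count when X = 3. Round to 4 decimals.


Compute eta = -1.77 + -1.65 * 3 = -6.7200.
Apply inverse link: mu = e^-6.7200 = 0.0012.

0.0012


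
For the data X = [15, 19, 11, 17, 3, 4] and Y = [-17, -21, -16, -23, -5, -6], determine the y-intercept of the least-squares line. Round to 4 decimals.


First find the slope: b1 = -1.0901.
Means: xbar = 11.5000, ybar = -14.6667.
b0 = ybar - b1 * xbar = -14.6667 - -1.0901 * 11.5000 = -2.1304.

-2.1304


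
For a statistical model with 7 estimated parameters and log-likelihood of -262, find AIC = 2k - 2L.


Compute:
2k = 2*7 = 14.
-2*loglik = -2*(-262) = 524.
AIC = 14 + 524 = 538.

538


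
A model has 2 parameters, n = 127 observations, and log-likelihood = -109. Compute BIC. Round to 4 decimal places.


Compute k*ln(n) = 2*ln(127) = 2*4.844187 = 9.688374.
Then -2*loglik = 218.
BIC = 9.688374 + 218 = 227.688374, which rounds to 227.6884.

227.6884


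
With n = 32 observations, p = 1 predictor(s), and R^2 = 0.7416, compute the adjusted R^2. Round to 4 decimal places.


Adjusted R^2 = 1 - (1 - R^2) * (n-1)/(n-p-1).
(1 - R^2) = 0.2584.
(n-1)/(n-p-1) = 31/30.
(1 - R^2) * (n-1) = 0.2584 * 31 = 8.0104.
Divide by (n-p-1): 8.0104 / 30 = 0.2670.
Adj R^2 = 1 - 0.2670 = 0.7330.

0.7330


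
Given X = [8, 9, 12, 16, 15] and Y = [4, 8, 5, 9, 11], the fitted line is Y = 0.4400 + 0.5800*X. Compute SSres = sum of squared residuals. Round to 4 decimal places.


Predicted values from Y = 0.4400 + 0.5800*X.
Residuals: [-1.0800, 2.3400, -2.4000, -0.7200, 1.8600].
SSres = 16.3800.

16.3800


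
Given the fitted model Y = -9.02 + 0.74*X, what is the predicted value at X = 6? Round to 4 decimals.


Plug X = 6 into Y = -9.02 + 0.74*X:
Y = -9.02 + 4.4400 = -4.5800.

-4.5800


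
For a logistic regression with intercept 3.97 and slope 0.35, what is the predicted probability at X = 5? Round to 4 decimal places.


Compute z = 3.97 + (0.35)(5) = 5.7200.
exp(-z) = 0.0033.
P = 1/(1 + 0.0033) = 0.9967.

0.9967


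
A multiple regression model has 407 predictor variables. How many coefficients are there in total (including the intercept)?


Total coefficients = number of predictors + 1 (for the intercept).
= 407 + 1 = 408.

408


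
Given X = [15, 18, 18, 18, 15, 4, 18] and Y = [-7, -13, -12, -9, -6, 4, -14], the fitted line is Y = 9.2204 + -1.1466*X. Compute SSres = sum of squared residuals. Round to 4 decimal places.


Compute predicted values, then residuals = yi - yhat_i.
Residuals: [0.9786, -1.5816, -0.5816, 2.4184, 1.9786, -0.6340, -2.5816].
SSres = sum(residual^2) = 20.6275.

20.6275


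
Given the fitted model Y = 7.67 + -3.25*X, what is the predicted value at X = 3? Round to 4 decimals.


Predicted value:
Y = 7.67 + (-3.25)(3) = 7.67 + -9.7500 = -2.0800.

-2.0800


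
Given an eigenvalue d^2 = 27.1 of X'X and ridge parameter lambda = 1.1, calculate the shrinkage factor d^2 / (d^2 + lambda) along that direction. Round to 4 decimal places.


d^2 + lambda = 27.1 + 1.1 = 28.2000.
Shrinkage factor = 27.1/28.2000 = 0.9610.

0.9610


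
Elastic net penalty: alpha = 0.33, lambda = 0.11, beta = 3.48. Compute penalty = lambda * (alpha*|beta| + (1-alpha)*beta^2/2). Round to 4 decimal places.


Compute:
L1 = 0.33 * 3.48 = 1.1484.
L2 = 0.67 * 3.48^2 / 2 = 4.0570.
Penalty = 0.11 * (1.1484 + 4.0570) = 0.5726.

0.5726


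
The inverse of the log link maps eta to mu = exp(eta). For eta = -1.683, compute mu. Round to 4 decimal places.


mu = exp(eta) = exp(-1.683).
= 0.1858.

0.1858


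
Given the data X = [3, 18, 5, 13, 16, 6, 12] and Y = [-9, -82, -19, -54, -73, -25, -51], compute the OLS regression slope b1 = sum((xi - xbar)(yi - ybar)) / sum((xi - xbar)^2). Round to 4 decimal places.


The sample means are xbar = 10.4286 and ybar = -44.7143.
Compute S_xx = 201.7143 and S_xy = -965.8571.
Slope b1 = S_xy / S_xx = -965.8571 / 201.7143 = -4.7882.

-4.7882


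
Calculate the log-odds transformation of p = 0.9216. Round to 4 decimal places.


Compute the odds: 0.9216/0.0784 = 11.7551.
Take the natural log: ln(11.7551) = 2.4643.

2.4643
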